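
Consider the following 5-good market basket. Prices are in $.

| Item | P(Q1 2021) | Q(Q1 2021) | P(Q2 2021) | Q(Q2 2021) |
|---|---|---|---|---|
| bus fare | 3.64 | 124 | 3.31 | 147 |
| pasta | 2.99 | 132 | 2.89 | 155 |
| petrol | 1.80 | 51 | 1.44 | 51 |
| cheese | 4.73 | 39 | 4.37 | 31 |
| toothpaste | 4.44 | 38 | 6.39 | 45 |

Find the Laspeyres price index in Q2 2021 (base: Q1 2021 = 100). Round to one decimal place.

Laspeyres price index uses base-period quantities as weights.
ΣP(Q2 2021)·Q(Q1 2021) = 3.31×124 + 2.89×132 + 1.44×51 + 4.37×39 + 6.39×38 = 410.44 + 381.48 + 73.44 + 170.43 + 242.82 = 1278.61
ΣP(Q1 2021)·Q(Q1 2021) = 3.64×124 + 2.99×132 + 1.80×51 + 4.73×39 + 4.44×38 = 451.36 + 394.68 + 91.8 + 184.47 + 168.72 = 1291.03
Index = 1278.61 / 1291.03 × 100 = 99.0380

99.0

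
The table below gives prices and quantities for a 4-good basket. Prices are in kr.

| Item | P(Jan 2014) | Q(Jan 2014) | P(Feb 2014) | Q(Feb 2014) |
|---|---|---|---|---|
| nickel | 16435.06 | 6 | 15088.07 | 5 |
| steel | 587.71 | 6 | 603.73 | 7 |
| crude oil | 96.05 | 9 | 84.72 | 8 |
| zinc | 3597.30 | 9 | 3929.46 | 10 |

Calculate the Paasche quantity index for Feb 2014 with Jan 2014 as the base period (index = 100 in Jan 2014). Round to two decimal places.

91.83

Paasche quantity index uses current-period prices as weights.
ΣP(Feb 2014)·Q(Feb 2014) = 15088.07×5 + 603.73×7 + 84.72×8 + 3929.46×10 = 75440.35 + 4226.11 + 677.76 + 39294.6 = 119638.82
ΣP(Feb 2014)·Q(Jan 2014) = 15088.07×6 + 603.73×6 + 84.72×9 + 3929.46×9 = 90528.42 + 3622.38 + 762.48 + 35365.14 = 130278.42
Index = 119638.82 / 130278.42 × 100 = 91.8332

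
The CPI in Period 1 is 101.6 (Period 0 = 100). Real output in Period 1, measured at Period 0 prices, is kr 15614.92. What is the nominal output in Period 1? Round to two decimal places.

15864.76

Nominal = Real × (Index/100) = 15614.92 × (101.6/100)
        = 15614.92 × 1.016 = 15864.7587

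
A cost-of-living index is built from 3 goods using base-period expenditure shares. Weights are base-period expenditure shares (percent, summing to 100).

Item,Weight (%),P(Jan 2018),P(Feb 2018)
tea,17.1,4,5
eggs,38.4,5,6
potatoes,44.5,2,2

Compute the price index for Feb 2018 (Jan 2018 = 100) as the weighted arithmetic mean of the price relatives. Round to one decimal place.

112.0

tea: 17.1 × (5/4) = 17.1 × 1.250000 = 21.3750
eggs: 38.4 × (6/5) = 38.4 × 1.200000 = 46.0800
potatoes: 44.5 × (2/2) = 44.5 × 1.000000 = 44.5000
Index = Σ wᵢ·(p₁ᵢ/p₀ᵢ) = 21.3750 + 46.0800 + 44.5000 = 111.9550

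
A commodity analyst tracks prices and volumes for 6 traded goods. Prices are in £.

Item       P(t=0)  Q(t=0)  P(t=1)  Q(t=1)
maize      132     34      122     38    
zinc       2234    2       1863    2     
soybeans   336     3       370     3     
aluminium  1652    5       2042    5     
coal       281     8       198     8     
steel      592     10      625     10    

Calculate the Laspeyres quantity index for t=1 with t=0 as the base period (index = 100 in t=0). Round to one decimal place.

Laspeyres quantity index uses base-period prices as weights.
ΣP(t=0)·Q(t=1) = 132×38 + 2234×2 + 336×3 + 1652×5 + 281×8 + 592×10 = 5016 + 4468 + 1008 + 8260 + 2248 + 5920 = 26920
ΣP(t=0)·Q(t=0) = 132×34 + 2234×2 + 336×3 + 1652×5 + 281×8 + 592×10 = 4488 + 4468 + 1008 + 8260 + 2248 + 5920 = 26392
Index = 26920 / 26392 × 100 = 102.0006

102.0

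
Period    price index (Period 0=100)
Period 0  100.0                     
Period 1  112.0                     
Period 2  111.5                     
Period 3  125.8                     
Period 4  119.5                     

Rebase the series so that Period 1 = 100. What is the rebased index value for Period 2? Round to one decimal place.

99.6

Rebased(Period 2) = 111.5 / 112.0 × 100 = 99.5536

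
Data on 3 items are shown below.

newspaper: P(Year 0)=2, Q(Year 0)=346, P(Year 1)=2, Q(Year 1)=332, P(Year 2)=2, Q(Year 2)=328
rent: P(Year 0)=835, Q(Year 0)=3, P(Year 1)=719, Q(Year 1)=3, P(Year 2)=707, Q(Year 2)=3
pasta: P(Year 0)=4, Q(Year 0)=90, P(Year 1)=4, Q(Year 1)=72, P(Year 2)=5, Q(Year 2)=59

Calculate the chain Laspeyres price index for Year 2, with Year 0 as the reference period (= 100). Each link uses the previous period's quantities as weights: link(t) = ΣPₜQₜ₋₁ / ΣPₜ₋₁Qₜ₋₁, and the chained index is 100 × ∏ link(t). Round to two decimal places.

Link Year 0→Year 1:
ΣP(Year 1)Q(Year 0) = 2×346 + 719×3 + 4×90 = 692 + 2157 + 360 = 3209
ΣP(Year 0)Q(Year 0) = 2×346 + 835×3 + 4×90 = 692 + 2505 + 360 = 3557
link = 3209/3557 = 0.902165
Link Year 1→Year 2:
ΣP(Year 2)Q(Year 1) = 2×332 + 707×3 + 5×72 = 664 + 2121 + 360 = 3145
ΣP(Year 1)Q(Year 1) = 2×332 + 719×3 + 4×72 = 664 + 2157 + 288 = 3109
link = 3145/3109 = 1.011579
Chained index = 100 × 0.902165 × 1.011579 = 91.2611

91.26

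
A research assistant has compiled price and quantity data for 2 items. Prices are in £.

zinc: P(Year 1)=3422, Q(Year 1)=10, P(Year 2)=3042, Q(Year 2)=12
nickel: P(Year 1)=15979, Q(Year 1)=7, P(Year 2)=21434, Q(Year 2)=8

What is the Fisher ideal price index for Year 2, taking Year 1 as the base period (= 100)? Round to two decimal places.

123.34

Laspeyres component (base-period weights):
ΣP(Year 2)Q(Year 1) = 3042×10 + 21434×7 = 30420 + 150038 = 180458
ΣP(Year 1)Q(Year 1) = 3422×10 + 15979×7 = 34220 + 111853 = 146073
L = 180458 / 146073 × 100 = 123.5396
Paasche component (current-period weights):
ΣP(Year 2)Q(Year 2) = 3042×12 + 21434×8 = 36504 + 171472 = 207976
ΣP(Year 1)Q(Year 2) = 3422×12 + 15979×8 = 41064 + 127832 = 168896
P = 207976 / 168896 × 100 = 123.1385
Fisher = √(L × P) = √(123.5396 × 123.1385) = 123.3389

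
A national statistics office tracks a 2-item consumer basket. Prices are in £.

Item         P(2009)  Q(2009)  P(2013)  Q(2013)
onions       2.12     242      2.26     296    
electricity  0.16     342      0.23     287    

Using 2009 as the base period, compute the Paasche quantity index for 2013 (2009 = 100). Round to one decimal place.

117.5

Paasche quantity index uses current-period prices as weights.
ΣP(2013)·Q(2013) = 2.26×296 + 0.23×287 = 668.96 + 66.01 = 734.97
ΣP(2013)·Q(2009) = 2.26×242 + 0.23×342 = 546.92 + 78.66 = 625.58
Index = 734.97 / 625.58 × 100 = 117.4862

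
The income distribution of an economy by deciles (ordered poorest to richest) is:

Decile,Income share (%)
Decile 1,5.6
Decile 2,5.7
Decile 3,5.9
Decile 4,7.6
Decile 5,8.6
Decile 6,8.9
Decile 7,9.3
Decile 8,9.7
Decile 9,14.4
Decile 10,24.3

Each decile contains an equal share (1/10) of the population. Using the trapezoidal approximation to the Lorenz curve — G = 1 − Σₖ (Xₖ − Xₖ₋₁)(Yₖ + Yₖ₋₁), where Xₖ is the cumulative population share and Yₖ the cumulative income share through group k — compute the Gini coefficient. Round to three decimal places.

0.254

Cumulative income shares Yₖ: 0.0560, 0.1130, 0.1720, 0.2480, 0.3340, 0.4230, 0.5160, 0.6130, 0.7570, 1.0000
Σ (Xₖ−Xₖ₋₁)(Yₖ+Yₖ₋₁) = (1/10)(0.0560+0.0000) + (1/10)(0.1130+0.0560) + (1/10)(0.1720+0.1130) + (1/10)(0.2480+0.1720) + (1/10)(0.3340+0.2480) + (1/10)(0.4230+0.3340) + (1/10)(0.5160+0.4230) + (1/10)(0.6130+0.5160) + (1/10)(0.7570+0.6130) + (1/10)(1.0000+0.7570)
  = 0.0056 + 0.0169 + 0.0285 + 0.0420 + 0.0582 + 0.0757 + 0.0939 + 0.1129 + 0.1370 + 0.1757 = 0.7464
G = 1 − 0.7464 = 0.2536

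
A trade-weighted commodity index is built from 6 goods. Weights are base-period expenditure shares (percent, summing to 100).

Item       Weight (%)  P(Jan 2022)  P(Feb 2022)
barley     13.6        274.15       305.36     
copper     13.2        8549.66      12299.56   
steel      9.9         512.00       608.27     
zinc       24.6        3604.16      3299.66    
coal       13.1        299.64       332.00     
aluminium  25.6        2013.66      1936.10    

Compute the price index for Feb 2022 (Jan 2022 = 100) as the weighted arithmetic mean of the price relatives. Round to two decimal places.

barley: 13.6 × (305.36/274.15) = 13.6 × 1.113843 = 15.1483
copper: 13.2 × (12299.56/8549.66) = 13.2 × 1.438602 = 18.9895
steel: 9.9 × (608.27/512.00) = 9.9 × 1.188027 = 11.7615
zinc: 24.6 × (3299.66/3604.16) = 24.6 × 0.915514 = 22.5217
coal: 13.1 × (332.00/299.64) = 13.1 × 1.107996 = 14.5148
aluminium: 25.6 × (1936.10/2013.66) = 25.6 × 0.961483 = 24.6140
Index = Σ wᵢ·(p₁ᵢ/p₀ᵢ) = 15.1483 + 18.9895 + 11.7615 + 22.5217 + 14.5148 + 24.6140 = 107.5497

107.55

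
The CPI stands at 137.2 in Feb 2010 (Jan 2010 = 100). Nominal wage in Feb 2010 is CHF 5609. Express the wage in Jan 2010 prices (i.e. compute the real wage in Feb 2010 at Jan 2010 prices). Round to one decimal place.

Real = Nominal ÷ (Index/100) = 5609 ÷ (137.2/100)
     = 5609 ÷ 1.372 = 4088.1924

4088.2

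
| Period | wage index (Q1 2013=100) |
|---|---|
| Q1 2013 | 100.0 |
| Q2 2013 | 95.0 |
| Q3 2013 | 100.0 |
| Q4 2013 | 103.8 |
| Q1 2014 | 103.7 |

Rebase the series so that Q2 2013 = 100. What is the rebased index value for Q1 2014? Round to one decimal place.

Rebased(Q1 2014) = 103.7 / 95.0 × 100 = 109.1579

109.2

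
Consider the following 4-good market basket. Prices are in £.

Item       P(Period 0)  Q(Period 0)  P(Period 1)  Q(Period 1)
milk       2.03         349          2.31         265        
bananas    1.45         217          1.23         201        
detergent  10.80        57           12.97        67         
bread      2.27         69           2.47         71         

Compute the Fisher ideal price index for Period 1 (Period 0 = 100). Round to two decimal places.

110.75

Laspeyres component (base-period weights):
ΣP(Period 1)Q(Period 0) = 2.31×349 + 1.23×217 + 12.97×57 + 2.47×69 = 806.19 + 266.91 + 739.29 + 170.43 = 1982.82
ΣP(Period 0)Q(Period 0) = 2.03×349 + 1.45×217 + 10.80×57 + 2.27×69 = 708.47 + 314.65 + 615.6 + 156.63 = 1795.35
L = 1982.82 / 1795.35 × 100 = 110.4420
Paasche component (current-period weights):
ΣP(Period 1)Q(Period 1) = 2.31×265 + 1.23×201 + 12.97×67 + 2.47×71 = 612.15 + 247.23 + 868.99 + 175.37 = 1903.74
ΣP(Period 0)Q(Period 1) = 2.03×265 + 1.45×201 + 10.80×67 + 2.27×71 = 537.95 + 291.45 + 723.6 + 161.17 = 1714.17
P = 1903.74 / 1714.17 × 100 = 111.0590
Fisher = √(L × P) = √(110.4420 × 111.0590) = 110.7501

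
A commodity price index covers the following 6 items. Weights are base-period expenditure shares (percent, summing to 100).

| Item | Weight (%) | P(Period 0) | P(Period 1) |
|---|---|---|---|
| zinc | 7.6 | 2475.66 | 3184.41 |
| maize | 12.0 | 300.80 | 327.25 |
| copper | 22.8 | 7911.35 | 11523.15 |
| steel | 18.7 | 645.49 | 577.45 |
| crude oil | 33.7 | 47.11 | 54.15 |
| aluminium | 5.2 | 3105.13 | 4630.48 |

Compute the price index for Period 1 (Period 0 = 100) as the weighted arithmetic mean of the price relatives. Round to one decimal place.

zinc: 7.6 × (3184.41/2475.66) = 7.6 × 1.286287 = 9.7758
maize: 12.0 × (327.25/300.80) = 12.0 × 1.087932 = 13.0552
copper: 22.8 × (11523.15/7911.35) = 22.8 × 1.456534 = 33.2090
steel: 18.7 × (577.45/645.49) = 18.7 × 0.894592 = 16.7289
crude oil: 33.7 × (54.15/47.11) = 33.7 × 1.149437 = 38.7360
aluminium: 5.2 × (4630.48/3105.13) = 5.2 × 1.491235 = 7.7544
Index = Σ wᵢ·(p₁ᵢ/p₀ᵢ) = 9.7758 + 13.0552 + 33.2090 + 16.7289 + 38.7360 + 7.7544 = 119.2593

119.3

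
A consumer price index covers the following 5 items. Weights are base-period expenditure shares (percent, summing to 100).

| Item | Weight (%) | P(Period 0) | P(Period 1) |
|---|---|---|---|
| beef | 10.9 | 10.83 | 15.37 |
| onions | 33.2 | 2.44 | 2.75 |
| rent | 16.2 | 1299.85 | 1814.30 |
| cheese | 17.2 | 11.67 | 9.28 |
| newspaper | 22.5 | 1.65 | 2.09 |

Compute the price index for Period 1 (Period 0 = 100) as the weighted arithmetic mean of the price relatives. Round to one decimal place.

beef: 10.9 × (15.37/10.83) = 10.9 × 1.419206 = 15.4693
onions: 33.2 × (2.75/2.44) = 33.2 × 1.127049 = 37.4180
rent: 16.2 × (1814.30/1299.85) = 16.2 × 1.395776 = 22.6116
cheese: 17.2 × (9.28/11.67) = 17.2 × 0.795201 = 13.6775
newspaper: 22.5 × (2.09/1.65) = 22.5 × 1.266667 = 28.5000
Index = Σ wᵢ·(p₁ᵢ/p₀ᵢ) = 15.4693 + 37.4180 + 22.6116 + 13.6775 + 28.5000 = 117.6764

117.7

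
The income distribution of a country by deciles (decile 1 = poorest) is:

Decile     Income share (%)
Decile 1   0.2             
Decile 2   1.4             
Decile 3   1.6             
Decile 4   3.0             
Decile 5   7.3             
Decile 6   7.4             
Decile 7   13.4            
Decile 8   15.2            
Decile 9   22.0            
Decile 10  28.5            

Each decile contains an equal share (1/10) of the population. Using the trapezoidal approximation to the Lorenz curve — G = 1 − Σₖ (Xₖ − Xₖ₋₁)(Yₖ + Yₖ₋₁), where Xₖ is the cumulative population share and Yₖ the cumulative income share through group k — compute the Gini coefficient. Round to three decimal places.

0.498

Cumulative income shares Yₖ: 0.0020, 0.0160, 0.0320, 0.0620, 0.1350, 0.2090, 0.3430, 0.4950, 0.7150, 1.0000
Σ (Xₖ−Xₖ₋₁)(Yₖ+Yₖ₋₁) = (1/10)(0.0020+0.0000) + (1/10)(0.0160+0.0020) + (1/10)(0.0320+0.0160) + (1/10)(0.0620+0.0320) + (1/10)(0.1350+0.0620) + (1/10)(0.2090+0.1350) + (1/10)(0.3430+0.2090) + (1/10)(0.4950+0.3430) + (1/10)(0.7150+0.4950) + (1/10)(1.0000+0.7150)
  = 0.0002 + 0.0018 + 0.0048 + 0.0094 + 0.0197 + 0.0344 + 0.0552 + 0.0838 + 0.1210 + 0.1715 = 0.5018
G = 1 − 0.5018 = 0.4982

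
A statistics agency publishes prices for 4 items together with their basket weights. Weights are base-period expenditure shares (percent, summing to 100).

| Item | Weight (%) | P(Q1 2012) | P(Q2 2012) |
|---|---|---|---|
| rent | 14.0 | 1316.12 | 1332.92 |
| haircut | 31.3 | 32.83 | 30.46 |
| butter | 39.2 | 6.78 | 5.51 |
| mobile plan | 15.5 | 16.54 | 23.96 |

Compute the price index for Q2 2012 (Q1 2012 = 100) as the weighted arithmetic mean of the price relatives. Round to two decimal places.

rent: 14.0 × (1332.92/1316.12) = 14.0 × 1.012765 = 14.1787
haircut: 31.3 × (30.46/32.83) = 31.3 × 0.927810 = 29.0405
butter: 39.2 × (5.51/6.78) = 39.2 × 0.812684 = 31.8572
mobile plan: 15.5 × (23.96/16.54) = 15.5 × 1.448609 = 22.4534
Index = Σ wᵢ·(p₁ᵢ/p₀ᵢ) = 14.1787 + 29.0405 + 31.8572 + 22.4534 = 97.5298

97.53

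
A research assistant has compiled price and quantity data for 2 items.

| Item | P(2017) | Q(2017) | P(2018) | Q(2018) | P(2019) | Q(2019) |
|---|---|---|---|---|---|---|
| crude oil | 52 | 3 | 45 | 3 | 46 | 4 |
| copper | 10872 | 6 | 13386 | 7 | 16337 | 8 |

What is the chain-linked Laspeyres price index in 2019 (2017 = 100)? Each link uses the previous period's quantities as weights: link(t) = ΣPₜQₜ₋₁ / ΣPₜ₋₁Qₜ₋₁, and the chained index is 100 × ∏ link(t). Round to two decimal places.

Link 2017→2018:
ΣP(2018)Q(2017) = 45×3 + 13386×6 = 135 + 80316 = 80451
ΣP(2017)Q(2017) = 52×3 + 10872×6 = 156 + 65232 = 65388
link = 80451/65388 = 1.230363
Link 2018→2019:
ΣP(2019)Q(2018) = 46×3 + 16337×7 = 138 + 114359 = 114497
ΣP(2018)Q(2018) = 45×3 + 13386×7 = 135 + 93702 = 93837
link = 114497/93837 = 1.220169
Chained index = 100 × 1.230363 × 1.220169 = 150.1251

150.13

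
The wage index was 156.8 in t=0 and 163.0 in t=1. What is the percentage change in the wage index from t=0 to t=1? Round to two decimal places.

Change = (163.0 − 156.8) / 156.8 × 100
       = 6.2 / 156.8 × 100 = 3.9541%

3.95%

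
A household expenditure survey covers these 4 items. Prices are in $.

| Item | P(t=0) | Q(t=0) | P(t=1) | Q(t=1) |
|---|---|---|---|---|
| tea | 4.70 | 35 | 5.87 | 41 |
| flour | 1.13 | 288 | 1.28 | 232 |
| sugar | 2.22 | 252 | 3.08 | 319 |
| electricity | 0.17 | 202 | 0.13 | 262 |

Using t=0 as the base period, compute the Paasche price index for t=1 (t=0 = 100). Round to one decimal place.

128.7

Paasche price index uses current-period quantities as weights.
ΣP(t=1)·Q(t=1) = 5.87×41 + 1.28×232 + 3.08×319 + 0.13×262 = 240.67 + 296.96 + 982.52 + 34.06 = 1554.21
ΣP(t=0)·Q(t=1) = 4.70×41 + 1.13×232 + 2.22×319 + 0.17×262 = 192.7 + 262.16 + 708.18 + 44.54 = 1207.58
Index = 1554.21 / 1207.58 × 100 = 128.7045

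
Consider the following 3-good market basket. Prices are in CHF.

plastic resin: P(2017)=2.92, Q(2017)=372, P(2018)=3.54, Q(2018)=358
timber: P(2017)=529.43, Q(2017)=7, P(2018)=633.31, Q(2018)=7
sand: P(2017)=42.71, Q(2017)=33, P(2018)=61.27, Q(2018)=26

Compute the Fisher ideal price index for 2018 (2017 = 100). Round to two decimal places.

124.87

Laspeyres component (base-period weights):
ΣP(2018)Q(2017) = 3.54×372 + 633.31×7 + 61.27×33 = 1316.88 + 4433.17 + 2021.91 = 7771.96
ΣP(2017)Q(2017) = 2.92×372 + 529.43×7 + 42.71×33 = 1086.24 + 3706.01 + 1409.43 = 6201.68
L = 7771.96 / 6201.68 × 100 = 125.3202
Paasche component (current-period weights):
ΣP(2018)Q(2018) = 3.54×358 + 633.31×7 + 61.27×26 = 1267.32 + 4433.17 + 1593.02 = 7293.51
ΣP(2017)Q(2018) = 2.92×358 + 529.43×7 + 42.71×26 = 1045.36 + 3706.01 + 1110.46 = 5861.83
P = 7293.51 / 5861.83 × 100 = 124.4238
Fisher = √(L × P) = √(125.3202 × 124.4238) = 124.8712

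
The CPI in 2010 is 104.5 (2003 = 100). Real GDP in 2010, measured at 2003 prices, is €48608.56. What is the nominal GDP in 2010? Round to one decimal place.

Nominal = Real × (Index/100) = 48608.56 × (104.5/100)
        = 48608.56 × 1.045 = 50795.9452

50795.9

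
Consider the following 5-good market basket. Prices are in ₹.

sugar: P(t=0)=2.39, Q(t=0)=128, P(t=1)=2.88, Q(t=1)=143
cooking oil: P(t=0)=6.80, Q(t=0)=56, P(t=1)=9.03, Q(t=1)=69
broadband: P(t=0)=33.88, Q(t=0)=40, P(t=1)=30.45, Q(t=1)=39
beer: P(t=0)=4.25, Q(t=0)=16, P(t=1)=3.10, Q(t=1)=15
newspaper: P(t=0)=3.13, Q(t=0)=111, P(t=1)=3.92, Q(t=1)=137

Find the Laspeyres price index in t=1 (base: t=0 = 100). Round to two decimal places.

104.87

Laspeyres price index uses base-period quantities as weights.
ΣP(t=1)·Q(t=0) = 2.88×128 + 9.03×56 + 30.45×40 + 3.10×16 + 3.92×111 = 368.64 + 505.68 + 1218 + 49.6 + 435.12 = 2577.04
ΣP(t=0)·Q(t=0) = 2.39×128 + 6.80×56 + 33.88×40 + 4.25×16 + 3.13×111 = 305.92 + 380.8 + 1355.2 + 68 + 347.43 = 2457.35
Index = 2577.04 / 2457.35 × 100 = 104.8707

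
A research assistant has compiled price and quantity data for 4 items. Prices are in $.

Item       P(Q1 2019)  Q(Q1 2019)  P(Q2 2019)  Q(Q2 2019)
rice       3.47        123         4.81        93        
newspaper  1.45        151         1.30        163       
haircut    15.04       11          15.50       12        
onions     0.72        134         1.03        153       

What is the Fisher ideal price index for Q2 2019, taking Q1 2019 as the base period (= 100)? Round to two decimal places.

Laspeyres component (base-period weights):
ΣP(Q2 2019)Q(Q1 2019) = 4.81×123 + 1.30×151 + 15.50×11 + 1.03×134 = 591.63 + 196.3 + 170.5 + 138.02 = 1096.45
ΣP(Q1 2019)Q(Q1 2019) = 3.47×123 + 1.45×151 + 15.04×11 + 0.72×134 = 426.81 + 218.95 + 165.44 + 96.48 = 907.68
L = 1096.45 / 907.68 × 100 = 120.7970
Paasche component (current-period weights):
ΣP(Q2 2019)Q(Q2 2019) = 4.81×93 + 1.30×163 + 15.50×12 + 1.03×153 = 447.33 + 211.9 + 186 + 157.59 = 1002.82
ΣP(Q1 2019)Q(Q2 2019) = 3.47×93 + 1.45×163 + 15.04×12 + 0.72×153 = 322.71 + 236.35 + 180.48 + 110.16 = 849.7
P = 1002.82 / 849.7 × 100 = 118.0205
Fisher = √(L × P) = √(120.7970 × 118.0205) = 119.4007

119.40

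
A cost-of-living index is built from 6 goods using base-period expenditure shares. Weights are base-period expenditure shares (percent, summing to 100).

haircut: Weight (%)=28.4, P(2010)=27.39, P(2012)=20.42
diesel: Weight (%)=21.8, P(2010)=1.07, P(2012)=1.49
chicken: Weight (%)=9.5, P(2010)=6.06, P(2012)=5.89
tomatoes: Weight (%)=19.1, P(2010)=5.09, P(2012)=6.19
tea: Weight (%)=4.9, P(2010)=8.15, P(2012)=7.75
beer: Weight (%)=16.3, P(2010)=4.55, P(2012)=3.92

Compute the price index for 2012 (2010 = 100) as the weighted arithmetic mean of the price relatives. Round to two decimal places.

haircut: 28.4 × (20.42/27.39) = 28.4 × 0.745528 = 21.1730
diesel: 21.8 × (1.49/1.07) = 21.8 × 1.392523 = 30.3570
chicken: 9.5 × (5.89/6.06) = 9.5 × 0.971947 = 9.2335
tomatoes: 19.1 × (6.19/5.09) = 19.1 × 1.216110 = 23.2277
tea: 4.9 × (7.75/8.15) = 4.9 × 0.950920 = 4.6595
beer: 16.3 × (3.92/4.55) = 16.3 × 0.861538 = 14.0431
Index = Σ wᵢ·(p₁ᵢ/p₀ᵢ) = 21.1730 + 30.3570 + 9.2335 + 23.2277 + 4.6595 + 14.0431 = 102.6938

102.69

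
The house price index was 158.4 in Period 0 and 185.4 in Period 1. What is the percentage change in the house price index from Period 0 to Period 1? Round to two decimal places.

Change = (185.4 − 158.4) / 158.4 × 100
       = 27.0 / 158.4 × 100 = 17.0455%

17.05%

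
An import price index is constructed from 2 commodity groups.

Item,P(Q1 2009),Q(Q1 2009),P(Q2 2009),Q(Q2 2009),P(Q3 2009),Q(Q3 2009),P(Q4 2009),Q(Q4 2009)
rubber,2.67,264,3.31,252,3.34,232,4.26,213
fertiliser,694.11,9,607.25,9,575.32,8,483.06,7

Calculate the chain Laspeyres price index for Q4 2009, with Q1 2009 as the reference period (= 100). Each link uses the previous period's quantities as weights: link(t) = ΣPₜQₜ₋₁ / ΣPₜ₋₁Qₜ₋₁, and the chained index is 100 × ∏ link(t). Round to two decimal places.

Link Q1 2009→Q2 2009:
ΣP(Q2 2009)Q(Q1 2009) = 3.31×264 + 607.25×9 = 873.84 + 5465.25 = 6339.09
ΣP(Q1 2009)Q(Q1 2009) = 2.67×264 + 694.11×9 = 704.88 + 6246.99 = 6951.87
link = 6339.09/6951.87 = 0.911854
Link Q2 2009→Q3 2009:
ΣP(Q3 2009)Q(Q2 2009) = 3.34×252 + 575.32×9 = 841.68 + 5177.88 = 6019.56
ΣP(Q2 2009)Q(Q2 2009) = 3.31×252 + 607.25×9 = 834.12 + 5465.25 = 6299.37
link = 6019.56/6299.37 = 0.955581
Link Q3 2009→Q4 2009:
ΣP(Q4 2009)Q(Q3 2009) = 4.26×232 + 483.06×8 = 988.32 + 3864.48 = 4852.8
ΣP(Q3 2009)Q(Q3 2009) = 3.34×232 + 575.32×8 = 774.88 + 4602.56 = 5377.44
link = 4852.8/5377.44 = 0.902437
Chained index = 100 × 0.911854 × 0.955581 × 0.902437 = 78.6339

78.63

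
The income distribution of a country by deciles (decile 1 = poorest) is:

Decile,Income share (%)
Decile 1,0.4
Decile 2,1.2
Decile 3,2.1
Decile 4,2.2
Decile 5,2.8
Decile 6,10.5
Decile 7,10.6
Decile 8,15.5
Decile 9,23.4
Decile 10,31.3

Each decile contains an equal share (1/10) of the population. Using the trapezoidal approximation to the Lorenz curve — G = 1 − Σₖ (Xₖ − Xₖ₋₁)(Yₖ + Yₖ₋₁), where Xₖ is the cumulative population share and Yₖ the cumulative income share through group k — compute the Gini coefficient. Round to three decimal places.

Cumulative income shares Yₖ: 0.0040, 0.0160, 0.0370, 0.0590, 0.0870, 0.1920, 0.2980, 0.4530, 0.6870, 1.0000
Σ (Xₖ−Xₖ₋₁)(Yₖ+Yₖ₋₁) = (1/10)(0.0040+0.0000) + (1/10)(0.0160+0.0040) + (1/10)(0.0370+0.0160) + (1/10)(0.0590+0.0370) + (1/10)(0.0870+0.0590) + (1/10)(0.1920+0.0870) + (1/10)(0.2980+0.1920) + (1/10)(0.4530+0.2980) + (1/10)(0.6870+0.4530) + (1/10)(1.0000+0.6870)
  = 0.0004 + 0.0020 + 0.0053 + 0.0096 + 0.0146 + 0.0279 + 0.0490 + 0.0751 + 0.1140 + 0.1687 = 0.4666
G = 1 − 0.4666 = 0.5334

0.533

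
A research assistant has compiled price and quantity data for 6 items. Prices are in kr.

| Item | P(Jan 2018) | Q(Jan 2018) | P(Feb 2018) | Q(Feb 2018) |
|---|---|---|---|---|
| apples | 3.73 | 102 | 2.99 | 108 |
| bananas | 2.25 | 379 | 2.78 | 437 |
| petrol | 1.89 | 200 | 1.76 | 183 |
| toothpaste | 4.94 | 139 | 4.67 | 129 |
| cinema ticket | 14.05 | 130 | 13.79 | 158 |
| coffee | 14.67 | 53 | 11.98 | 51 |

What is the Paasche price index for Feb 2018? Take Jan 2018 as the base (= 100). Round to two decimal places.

Paasche price index uses current-period quantities as weights.
ΣP(Feb 2018)·Q(Feb 2018) = 2.99×108 + 2.78×437 + 1.76×183 + 4.67×129 + 13.79×158 + 11.98×51 = 322.92 + 1214.86 + 322.08 + 602.43 + 2178.82 + 610.98 = 5252.09
ΣP(Jan 2018)·Q(Feb 2018) = 3.73×108 + 2.25×437 + 1.89×183 + 4.94×129 + 14.05×158 + 14.67×51 = 402.84 + 983.25 + 345.87 + 637.26 + 2219.9 + 748.17 = 5337.29
Index = 5252.09 / 5337.29 × 100 = 98.4037

98.40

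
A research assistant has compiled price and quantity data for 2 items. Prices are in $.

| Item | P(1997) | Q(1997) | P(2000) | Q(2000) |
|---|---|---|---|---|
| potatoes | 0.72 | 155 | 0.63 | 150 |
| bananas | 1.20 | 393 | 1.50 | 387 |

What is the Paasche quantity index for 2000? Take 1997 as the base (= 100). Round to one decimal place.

Paasche quantity index uses current-period prices as weights.
ΣP(2000)·Q(2000) = 0.63×150 + 1.50×387 = 94.5 + 580.5 = 675
ΣP(2000)·Q(1997) = 0.63×155 + 1.50×393 = 97.65 + 589.5 = 687.15
Index = 675 / 687.15 × 100 = 98.2318

98.2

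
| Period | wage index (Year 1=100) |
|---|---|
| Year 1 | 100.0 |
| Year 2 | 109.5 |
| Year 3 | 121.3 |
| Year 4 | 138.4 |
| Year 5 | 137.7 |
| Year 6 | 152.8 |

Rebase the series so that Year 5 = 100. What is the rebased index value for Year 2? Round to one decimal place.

Rebased(Year 2) = 109.5 / 137.7 × 100 = 79.5207

79.5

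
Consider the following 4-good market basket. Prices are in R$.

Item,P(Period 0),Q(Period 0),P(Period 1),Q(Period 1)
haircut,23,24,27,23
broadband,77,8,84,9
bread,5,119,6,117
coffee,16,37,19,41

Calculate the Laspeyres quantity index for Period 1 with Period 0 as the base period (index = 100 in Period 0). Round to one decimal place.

104.6

Laspeyres quantity index uses base-period prices as weights.
ΣP(Period 0)·Q(Period 1) = 23×23 + 77×9 + 5×117 + 16×41 = 529 + 693 + 585 + 656 = 2463
ΣP(Period 0)·Q(Period 0) = 23×24 + 77×8 + 5×119 + 16×37 = 552 + 616 + 595 + 592 = 2355
Index = 2463 / 2355 × 100 = 104.5860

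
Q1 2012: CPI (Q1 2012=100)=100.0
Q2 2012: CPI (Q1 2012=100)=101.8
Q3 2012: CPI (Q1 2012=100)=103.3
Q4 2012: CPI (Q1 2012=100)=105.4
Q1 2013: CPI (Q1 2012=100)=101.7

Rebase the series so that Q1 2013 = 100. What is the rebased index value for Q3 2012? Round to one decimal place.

101.6

Rebased(Q3 2012) = 103.3 / 101.7 × 100 = 101.5733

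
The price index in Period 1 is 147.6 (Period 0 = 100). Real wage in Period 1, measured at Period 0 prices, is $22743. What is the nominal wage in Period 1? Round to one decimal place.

Nominal = Real × (Index/100) = 22743 × (147.6/100)
        = 22743 × 1.476 = 33568.6680

33568.7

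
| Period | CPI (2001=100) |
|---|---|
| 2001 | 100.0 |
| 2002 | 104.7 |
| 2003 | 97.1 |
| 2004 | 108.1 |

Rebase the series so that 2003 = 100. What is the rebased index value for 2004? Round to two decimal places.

111.33

Rebased(2004) = 108.1 / 97.1 × 100 = 111.3285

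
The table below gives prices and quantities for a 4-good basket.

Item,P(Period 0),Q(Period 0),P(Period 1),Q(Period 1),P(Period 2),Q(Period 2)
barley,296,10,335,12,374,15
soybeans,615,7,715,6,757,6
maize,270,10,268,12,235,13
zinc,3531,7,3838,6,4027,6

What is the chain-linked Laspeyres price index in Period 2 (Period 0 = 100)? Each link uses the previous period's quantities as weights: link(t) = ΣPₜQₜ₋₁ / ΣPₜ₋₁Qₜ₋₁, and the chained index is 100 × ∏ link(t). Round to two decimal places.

Link Period 0→Period 1:
ΣP(Period 1)Q(Period 0) = 335×10 + 715×7 + 268×10 + 3838×7 = 3350 + 5005 + 2680 + 26866 = 37901
ΣP(Period 0)Q(Period 0) = 296×10 + 615×7 + 270×10 + 3531×7 = 2960 + 4305 + 2700 + 24717 = 34682
link = 37901/34682 = 1.092815
Link Period 1→Period 2:
ΣP(Period 2)Q(Period 1) = 374×12 + 757×6 + 235×12 + 4027×6 = 4488 + 4542 + 2820 + 24162 = 36012
ΣP(Period 1)Q(Period 1) = 335×12 + 715×6 + 268×12 + 3838×6 = 4020 + 4290 + 3216 + 23028 = 34554
link = 36012/34554 = 1.042195
Chained index = 100 × 1.092815 × 1.042195 = 113.8926

113.89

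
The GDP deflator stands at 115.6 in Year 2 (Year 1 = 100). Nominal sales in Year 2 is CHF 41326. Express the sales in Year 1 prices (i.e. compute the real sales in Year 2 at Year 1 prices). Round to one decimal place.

35749.1

Real = Nominal ÷ (Index/100) = 41326 ÷ (115.6/100)
     = 41326 ÷ 1.156 = 35749.1349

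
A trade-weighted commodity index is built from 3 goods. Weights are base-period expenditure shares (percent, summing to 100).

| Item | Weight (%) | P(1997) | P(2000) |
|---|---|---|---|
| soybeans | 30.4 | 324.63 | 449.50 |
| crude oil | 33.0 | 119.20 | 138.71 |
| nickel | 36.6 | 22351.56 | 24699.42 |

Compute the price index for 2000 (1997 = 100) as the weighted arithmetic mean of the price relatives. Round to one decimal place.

120.9

soybeans: 30.4 × (449.50/324.63) = 30.4 × 1.384653 = 42.0935
crude oil: 33.0 × (138.71/119.20) = 33.0 × 1.163674 = 38.4013
nickel: 36.6 × (24699.42/22351.56) = 36.6 × 1.105042 = 40.4445
Index = Σ wᵢ·(p₁ᵢ/p₀ᵢ) = 42.0935 + 38.4013 + 40.4445 = 120.9393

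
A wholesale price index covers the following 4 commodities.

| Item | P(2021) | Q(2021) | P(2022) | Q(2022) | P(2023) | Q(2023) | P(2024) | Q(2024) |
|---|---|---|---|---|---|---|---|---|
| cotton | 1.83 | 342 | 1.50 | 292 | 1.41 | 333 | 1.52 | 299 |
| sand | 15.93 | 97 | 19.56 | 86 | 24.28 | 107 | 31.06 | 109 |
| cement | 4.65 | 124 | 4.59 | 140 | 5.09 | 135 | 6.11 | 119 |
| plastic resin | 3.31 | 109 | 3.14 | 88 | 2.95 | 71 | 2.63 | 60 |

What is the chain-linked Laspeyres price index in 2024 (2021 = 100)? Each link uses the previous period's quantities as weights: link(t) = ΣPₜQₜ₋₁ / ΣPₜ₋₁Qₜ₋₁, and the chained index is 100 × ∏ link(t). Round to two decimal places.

149.10

Link 2021→2022:
ΣP(2022)Q(2021) = 1.50×342 + 19.56×97 + 4.59×124 + 3.14×109 = 513 + 1897.32 + 569.16 + 342.26 = 3321.74
ΣP(2021)Q(2021) = 1.83×342 + 15.93×97 + 4.65×124 + 3.31×109 = 625.86 + 1545.21 + 576.6 + 360.79 = 3108.46
link = 3321.74/3108.46 = 1.068613
Link 2022→2023:
ΣP(2023)Q(2022) = 1.41×292 + 24.28×86 + 5.09×140 + 2.95×88 = 411.72 + 2088.08 + 712.6 + 259.6 = 3472
ΣP(2022)Q(2022) = 1.50×292 + 19.56×86 + 4.59×140 + 3.14×88 = 438 + 1682.16 + 642.6 + 276.32 = 3039.08
link = 3472/3039.08 = 1.142451
Link 2023→2024:
ΣP(2024)Q(2023) = 1.52×333 + 31.06×107 + 6.11×135 + 2.63×71 = 506.16 + 3323.42 + 824.85 + 186.73 = 4841.16
ΣP(2023)Q(2023) = 1.41×333 + 24.28×107 + 5.09×135 + 2.95×71 = 469.53 + 2597.96 + 687.15 + 209.45 = 3964.09
link = 4841.16/3964.09 = 1.221254
Chained index = 100 × 1.068613 × 1.142451 × 1.221254 = 149.0953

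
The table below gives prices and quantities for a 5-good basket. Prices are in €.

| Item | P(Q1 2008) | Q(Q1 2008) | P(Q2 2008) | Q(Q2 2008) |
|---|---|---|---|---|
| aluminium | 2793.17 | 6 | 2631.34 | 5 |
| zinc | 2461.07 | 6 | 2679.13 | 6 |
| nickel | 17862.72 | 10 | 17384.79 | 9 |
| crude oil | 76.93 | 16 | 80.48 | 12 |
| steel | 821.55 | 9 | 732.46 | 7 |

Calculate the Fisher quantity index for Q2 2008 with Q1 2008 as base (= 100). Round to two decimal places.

89.73

Laspeyres component (base-period weights):
ΣP(Q1 2008)Q(Q2 2008) = 2793.17×5 + 2461.07×6 + 17862.72×9 + 76.93×12 + 821.55×7 = 13965.85 + 14766.42 + 160764.48 + 923.16 + 5750.85 = 196170.76
ΣP(Q1 2008)Q(Q1 2008) = 2793.17×6 + 2461.07×6 + 17862.72×10 + 76.93×16 + 821.55×9 = 16759.02 + 14766.42 + 178627.2 + 1230.88 + 7393.95 = 218777.47
L = 196170.76 / 218777.47 × 100 = 89.6668
Paasche component (current-period weights):
ΣP(Q2 2008)Q(Q2 2008) = 2631.34×5 + 2679.13×6 + 17384.79×9 + 80.48×12 + 732.46×7 = 13156.7 + 16074.78 + 156463.11 + 965.76 + 5127.22 = 191787.57
ΣP(Q2 2008)Q(Q1 2008) = 2631.34×6 + 2679.13×6 + 17384.79×10 + 80.48×16 + 732.46×9 = 15788.04 + 16074.78 + 173847.9 + 1287.68 + 6592.14 = 213590.54
P = 191787.57 / 213590.54 × 100 = 89.7922
Fisher = √(L × P) = √(89.6668 × 89.7922) = 89.7295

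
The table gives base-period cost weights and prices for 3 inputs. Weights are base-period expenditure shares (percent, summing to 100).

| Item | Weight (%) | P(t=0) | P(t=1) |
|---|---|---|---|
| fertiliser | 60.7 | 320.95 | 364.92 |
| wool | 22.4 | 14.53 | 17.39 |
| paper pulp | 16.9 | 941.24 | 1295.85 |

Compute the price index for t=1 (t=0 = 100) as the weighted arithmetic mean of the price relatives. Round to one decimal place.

fertiliser: 60.7 × (364.92/320.95) = 60.7 × 1.137000 = 69.0159
wool: 22.4 × (17.39/14.53) = 22.4 × 1.196834 = 26.8091
paper pulp: 16.9 × (1295.85/941.24) = 16.9 × 1.376748 = 23.2670
Index = Σ wᵢ·(p₁ᵢ/p₀ᵢ) = 69.0159 + 26.8091 + 23.2670 = 119.0920

119.1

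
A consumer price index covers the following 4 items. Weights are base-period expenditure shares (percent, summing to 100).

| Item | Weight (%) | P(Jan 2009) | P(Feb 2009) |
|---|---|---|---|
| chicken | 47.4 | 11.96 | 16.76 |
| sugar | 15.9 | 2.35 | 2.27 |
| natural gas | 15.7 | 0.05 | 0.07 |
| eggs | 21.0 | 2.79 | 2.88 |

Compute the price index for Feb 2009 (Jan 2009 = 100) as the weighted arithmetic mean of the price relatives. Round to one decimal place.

chicken: 47.4 × (16.76/11.96) = 47.4 × 1.401338 = 66.4234
sugar: 15.9 × (2.27/2.35) = 15.9 × 0.965957 = 15.3587
natural gas: 15.7 × (0.07/0.05) = 15.7 × 1.400000 = 21.9800
eggs: 21.0 × (2.88/2.79) = 21.0 × 1.032258 = 21.6774
Index = Σ wᵢ·(p₁ᵢ/p₀ᵢ) = 66.4234 + 15.3587 + 21.9800 + 21.6774 = 125.4396

125.4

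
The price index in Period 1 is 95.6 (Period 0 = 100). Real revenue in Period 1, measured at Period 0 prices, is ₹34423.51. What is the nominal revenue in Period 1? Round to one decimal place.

32908.9

Nominal = Real × (Index/100) = 34423.51 × (95.6/100)
        = 34423.51 × 0.956 = 32908.8756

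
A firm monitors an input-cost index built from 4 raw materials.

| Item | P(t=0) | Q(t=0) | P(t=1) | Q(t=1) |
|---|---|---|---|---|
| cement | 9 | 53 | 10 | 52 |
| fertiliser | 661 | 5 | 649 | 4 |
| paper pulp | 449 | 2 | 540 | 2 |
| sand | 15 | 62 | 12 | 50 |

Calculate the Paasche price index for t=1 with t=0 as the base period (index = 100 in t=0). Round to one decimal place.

Paasche price index uses current-period quantities as weights.
ΣP(t=1)·Q(t=1) = 10×52 + 649×4 + 540×2 + 12×50 = 520 + 2596 + 1080 + 600 = 4796
ΣP(t=0)·Q(t=1) = 9×52 + 661×4 + 449×2 + 15×50 = 468 + 2644 + 898 + 750 = 4760
Index = 4796 / 4760 × 100 = 100.7563

100.8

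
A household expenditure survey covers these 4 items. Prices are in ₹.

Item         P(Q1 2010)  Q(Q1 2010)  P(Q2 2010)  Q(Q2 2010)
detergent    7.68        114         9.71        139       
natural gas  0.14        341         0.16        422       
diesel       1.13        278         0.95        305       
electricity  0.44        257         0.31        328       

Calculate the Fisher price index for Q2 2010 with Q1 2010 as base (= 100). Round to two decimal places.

Laspeyres component (base-period weights):
ΣP(Q2 2010)Q(Q1 2010) = 9.71×114 + 0.16×341 + 0.95×278 + 0.31×257 = 1106.94 + 54.56 + 264.1 + 79.67 = 1505.27
ΣP(Q1 2010)Q(Q1 2010) = 7.68×114 + 0.14×341 + 1.13×278 + 0.44×257 = 875.52 + 47.74 + 314.14 + 113.08 = 1350.48
L = 1505.27 / 1350.48 × 100 = 111.4619
Paasche component (current-period weights):
ΣP(Q2 2010)Q(Q2 2010) = 9.71×139 + 0.16×422 + 0.95×305 + 0.31×328 = 1349.69 + 67.52 + 289.75 + 101.68 = 1808.64
ΣP(Q1 2010)Q(Q2 2010) = 7.68×139 + 0.14×422 + 1.13×305 + 0.44×328 = 1067.52 + 59.08 + 344.65 + 144.32 = 1615.57
P = 1808.64 / 1615.57 × 100 = 111.9506
Fisher = √(L × P) = √(111.4619 × 111.9506) = 111.7059

111.71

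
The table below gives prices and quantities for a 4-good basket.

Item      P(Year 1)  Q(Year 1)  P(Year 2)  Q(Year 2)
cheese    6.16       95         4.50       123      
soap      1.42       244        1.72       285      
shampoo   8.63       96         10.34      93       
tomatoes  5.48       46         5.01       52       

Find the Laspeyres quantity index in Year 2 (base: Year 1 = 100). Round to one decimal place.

Laspeyres quantity index uses base-period prices as weights.
ΣP(Year 1)·Q(Year 2) = 6.16×123 + 1.42×285 + 8.63×93 + 5.48×52 = 757.68 + 404.7 + 802.59 + 284.96 = 2249.93
ΣP(Year 1)·Q(Year 1) = 6.16×95 + 1.42×244 + 8.63×96 + 5.48×46 = 585.2 + 346.48 + 828.48 + 252.08 = 2012.24
Index = 2249.93 / 2012.24 × 100 = 111.8122

111.8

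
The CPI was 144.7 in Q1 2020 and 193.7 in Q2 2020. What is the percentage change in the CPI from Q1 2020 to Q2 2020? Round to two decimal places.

33.86%

Change = (193.7 − 144.7) / 144.7 × 100
       = 49.0 / 144.7 × 100 = 33.8632%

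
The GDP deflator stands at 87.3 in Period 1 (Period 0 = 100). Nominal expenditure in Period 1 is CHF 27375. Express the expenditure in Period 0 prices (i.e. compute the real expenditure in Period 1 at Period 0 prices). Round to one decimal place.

31357.4

Real = Nominal ÷ (Index/100) = 27375 ÷ (87.3/100)
     = 27375 ÷ 0.873 = 31357.3883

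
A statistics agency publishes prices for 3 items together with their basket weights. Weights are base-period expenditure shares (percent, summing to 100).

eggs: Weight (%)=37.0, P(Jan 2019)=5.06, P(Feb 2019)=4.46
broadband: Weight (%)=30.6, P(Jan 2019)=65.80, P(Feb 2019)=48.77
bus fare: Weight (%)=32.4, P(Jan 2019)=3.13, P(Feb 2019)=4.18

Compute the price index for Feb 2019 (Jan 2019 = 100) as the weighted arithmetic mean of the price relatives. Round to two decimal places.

98.56

eggs: 37.0 × (4.46/5.06) = 37.0 × 0.881423 = 32.6126
broadband: 30.6 × (48.77/65.80) = 30.6 × 0.741185 = 22.6803
bus fare: 32.4 × (4.18/3.13) = 32.4 × 1.335463 = 43.2690
Index = Σ wᵢ·(p₁ᵢ/p₀ᵢ) = 32.6126 + 22.6803 + 43.2690 = 98.5619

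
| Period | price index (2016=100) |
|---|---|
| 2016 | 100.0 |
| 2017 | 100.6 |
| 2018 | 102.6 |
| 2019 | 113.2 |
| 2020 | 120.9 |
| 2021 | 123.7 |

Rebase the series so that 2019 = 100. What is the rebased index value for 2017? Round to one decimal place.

88.9

Rebased(2017) = 100.6 / 113.2 × 100 = 88.8693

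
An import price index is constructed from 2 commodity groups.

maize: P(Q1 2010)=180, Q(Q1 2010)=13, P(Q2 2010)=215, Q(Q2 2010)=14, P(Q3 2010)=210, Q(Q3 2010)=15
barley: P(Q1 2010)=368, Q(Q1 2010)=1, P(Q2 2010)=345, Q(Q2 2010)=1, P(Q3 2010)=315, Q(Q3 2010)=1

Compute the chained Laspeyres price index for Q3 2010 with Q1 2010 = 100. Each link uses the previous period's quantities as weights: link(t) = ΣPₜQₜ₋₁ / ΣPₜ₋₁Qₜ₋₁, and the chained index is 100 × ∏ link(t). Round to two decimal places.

Link Q1 2010→Q2 2010:
ΣP(Q2 2010)Q(Q1 2010) = 215×13 + 345×1 = 2795 + 345 = 3140
ΣP(Q1 2010)Q(Q1 2010) = 180×13 + 368×1 = 2340 + 368 = 2708
link = 3140/2708 = 1.159527
Link Q2 2010→Q3 2010:
ΣP(Q3 2010)Q(Q2 2010) = 210×14 + 315×1 = 2940 + 315 = 3255
ΣP(Q2 2010)Q(Q2 2010) = 215×14 + 345×1 = 3010 + 345 = 3355
link = 3255/3355 = 0.970194
Chained index = 100 × 1.159527 × 0.970194 = 112.4966

112.50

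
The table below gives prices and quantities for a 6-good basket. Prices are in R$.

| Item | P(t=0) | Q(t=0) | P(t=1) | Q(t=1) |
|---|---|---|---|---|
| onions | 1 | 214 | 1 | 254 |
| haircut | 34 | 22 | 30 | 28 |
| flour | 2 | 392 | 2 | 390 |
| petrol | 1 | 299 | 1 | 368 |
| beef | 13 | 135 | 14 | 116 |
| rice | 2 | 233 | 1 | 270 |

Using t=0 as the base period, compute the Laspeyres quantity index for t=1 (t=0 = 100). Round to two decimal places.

103.19

Laspeyres quantity index uses base-period prices as weights.
ΣP(t=0)·Q(t=1) = 1×254 + 34×28 + 2×390 + 1×368 + 13×116 + 2×270 = 254 + 952 + 780 + 368 + 1508 + 540 = 4402
ΣP(t=0)·Q(t=0) = 1×214 + 34×22 + 2×392 + 1×299 + 13×135 + 2×233 = 214 + 748 + 784 + 299 + 1755 + 466 = 4266
Index = 4402 / 4266 × 100 = 103.1880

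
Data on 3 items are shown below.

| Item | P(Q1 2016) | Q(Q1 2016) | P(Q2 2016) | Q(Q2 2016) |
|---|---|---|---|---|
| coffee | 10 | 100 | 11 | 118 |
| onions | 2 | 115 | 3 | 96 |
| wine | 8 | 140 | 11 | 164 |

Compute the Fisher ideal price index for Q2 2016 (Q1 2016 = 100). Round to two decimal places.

126.66

Laspeyres component (base-period weights):
ΣP(Q2 2016)Q(Q1 2016) = 11×100 + 3×115 + 11×140 = 1100 + 345 + 1540 = 2985
ΣP(Q1 2016)Q(Q1 2016) = 10×100 + 2×115 + 8×140 = 1000 + 230 + 1120 = 2350
L = 2985 / 2350 × 100 = 127.0213
Paasche component (current-period weights):
ΣP(Q2 2016)Q(Q2 2016) = 11×118 + 3×96 + 11×164 = 1298 + 288 + 1804 = 3390
ΣP(Q1 2016)Q(Q2 2016) = 10×118 + 2×96 + 8×164 = 1180 + 192 + 1312 = 2684
P = 3390 / 2684 × 100 = 126.3040
Fisher = √(L × P) = √(127.0213 × 126.3040) = 126.6621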